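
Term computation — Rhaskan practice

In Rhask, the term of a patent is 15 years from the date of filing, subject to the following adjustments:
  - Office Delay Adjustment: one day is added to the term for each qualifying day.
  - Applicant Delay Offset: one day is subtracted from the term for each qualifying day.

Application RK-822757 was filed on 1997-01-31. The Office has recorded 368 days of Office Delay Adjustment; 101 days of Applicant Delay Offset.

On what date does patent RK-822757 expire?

Base term: filing date + 15 years → 31 January 2012.
Office Delay Adjustment: +368 days → 2 February 2013.
Applicant Delay Offset: −101 days → 24 October 2012.

2012-10-24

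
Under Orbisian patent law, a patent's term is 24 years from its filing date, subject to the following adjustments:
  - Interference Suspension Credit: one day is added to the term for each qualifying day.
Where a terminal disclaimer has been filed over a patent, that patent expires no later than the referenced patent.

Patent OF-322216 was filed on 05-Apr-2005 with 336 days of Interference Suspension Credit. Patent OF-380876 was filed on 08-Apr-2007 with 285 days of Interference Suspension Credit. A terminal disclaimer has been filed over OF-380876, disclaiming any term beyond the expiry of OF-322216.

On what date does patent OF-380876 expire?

March 7, 2030

Natural term of OF-380876:
  Base: filing + 24 years → 8 April 2031.
  Interference Suspension Credit: +285 days → 18 January 2032.
Expiry of referenced patent OF-322216:
  Base: filing + 24 years → 5 April 2029.
  Interference Suspension Credit: +336 days → 7 March 2030.
Terminal disclaimer: OF-380876 expires on the earlier of 18 January 2032 and 7 March 2030.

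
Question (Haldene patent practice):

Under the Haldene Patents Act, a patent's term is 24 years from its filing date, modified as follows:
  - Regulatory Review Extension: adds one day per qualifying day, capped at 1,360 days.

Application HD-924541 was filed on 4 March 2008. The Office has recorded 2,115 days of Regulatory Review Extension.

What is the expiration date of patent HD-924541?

2035-11-24

Base term: filing date + 24 years → 4 March 2032.
Regulatory Review Extension: 2115 days claimed exceeds the 1360-day cap, so +1360 days → 24 November 2035.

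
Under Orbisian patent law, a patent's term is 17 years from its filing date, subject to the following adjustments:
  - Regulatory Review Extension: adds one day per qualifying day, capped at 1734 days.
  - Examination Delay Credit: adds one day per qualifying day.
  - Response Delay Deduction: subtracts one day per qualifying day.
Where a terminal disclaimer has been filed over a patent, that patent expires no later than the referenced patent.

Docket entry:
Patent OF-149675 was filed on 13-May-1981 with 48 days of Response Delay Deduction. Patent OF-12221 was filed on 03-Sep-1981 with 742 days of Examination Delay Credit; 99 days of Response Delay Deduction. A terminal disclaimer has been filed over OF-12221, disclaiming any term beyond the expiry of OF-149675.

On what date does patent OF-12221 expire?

Natural term of OF-12221:
  Base: filing + 17 years → 3 September 1998.
  Examination Delay Credit: +742 days → 14 September 2000.
  Response Delay Deduction: −99 days → 7 June 2000.
Expiry of referenced patent OF-149675:
  Base: filing + 17 years → 13 May 1998.
  Response Delay Deduction: −48 days → 26 March 1998.
Terminal disclaimer: OF-12221 expires on the earlier of 7 June 2000 and 26 March 1998.

1998-03-26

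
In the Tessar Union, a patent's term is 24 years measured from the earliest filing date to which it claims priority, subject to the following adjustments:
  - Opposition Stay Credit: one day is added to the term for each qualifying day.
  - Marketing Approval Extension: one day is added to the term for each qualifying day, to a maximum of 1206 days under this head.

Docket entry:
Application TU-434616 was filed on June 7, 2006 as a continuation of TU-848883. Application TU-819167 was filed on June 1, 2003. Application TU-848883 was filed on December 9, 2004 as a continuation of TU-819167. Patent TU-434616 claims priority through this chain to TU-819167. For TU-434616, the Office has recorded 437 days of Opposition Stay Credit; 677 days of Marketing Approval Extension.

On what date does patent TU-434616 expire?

2030-06-19

Earliest priority filing: 1 June 2003.
Base term: 1 June 2003 + 24 years → 1 June 2027.
Opposition Stay Credit: +437 days → 11 August 2028.
Marketing Approval Extension: 677 days (within the 1206-day cap) → +677 days → 19 June 2030.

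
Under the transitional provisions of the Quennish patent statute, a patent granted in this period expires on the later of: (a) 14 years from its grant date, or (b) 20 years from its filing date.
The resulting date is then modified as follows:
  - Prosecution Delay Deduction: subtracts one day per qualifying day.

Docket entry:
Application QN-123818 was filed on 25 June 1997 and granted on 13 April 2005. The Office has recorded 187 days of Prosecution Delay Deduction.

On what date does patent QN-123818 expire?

(a) grant + 14 years → 13 April 2019.
(b) filing + 20 years → 25 June 2017.
Later of the two: 13 April 2019.
Prosecution Delay Deduction: −187 days → 8 October 2018.

2018-10-08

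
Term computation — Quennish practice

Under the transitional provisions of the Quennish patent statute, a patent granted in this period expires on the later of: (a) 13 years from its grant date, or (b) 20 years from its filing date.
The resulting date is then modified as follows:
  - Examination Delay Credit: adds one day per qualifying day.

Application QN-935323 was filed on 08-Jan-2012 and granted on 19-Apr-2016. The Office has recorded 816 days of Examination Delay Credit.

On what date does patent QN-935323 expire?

(a) grant + 13 years → 19 April 2029.
(b) filing + 20 years → 8 January 2032.
Later of the two: 8 January 2032.
Examination Delay Credit: +816 days → 3 April 2034.

2034-04-03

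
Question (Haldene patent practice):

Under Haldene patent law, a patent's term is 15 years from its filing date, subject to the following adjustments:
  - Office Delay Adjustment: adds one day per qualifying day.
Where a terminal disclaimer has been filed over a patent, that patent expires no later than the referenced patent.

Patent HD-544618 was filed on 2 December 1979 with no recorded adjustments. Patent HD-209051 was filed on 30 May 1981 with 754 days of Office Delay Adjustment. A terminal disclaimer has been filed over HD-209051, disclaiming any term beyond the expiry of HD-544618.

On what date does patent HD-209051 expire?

Natural term of HD-209051:
  Base: filing + 15 years → 30 May 1996.
  Office Delay Adjustment: +754 days → 23 June 1998.
Expiry of referenced patent HD-544618:
  Base: filing + 15 years → 2 December 1994.
Terminal disclaimer: HD-209051 expires on the earlier of 23 June 1998 and 2 December 1994.

December 2, 1994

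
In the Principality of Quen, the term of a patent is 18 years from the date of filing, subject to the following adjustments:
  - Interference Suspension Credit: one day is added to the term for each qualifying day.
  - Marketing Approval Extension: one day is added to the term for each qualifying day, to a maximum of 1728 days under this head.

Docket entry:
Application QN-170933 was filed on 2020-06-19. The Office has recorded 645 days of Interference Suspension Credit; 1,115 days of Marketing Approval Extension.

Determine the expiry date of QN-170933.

April 14, 2043

Base term: filing date + 18 years → 19 June 2038.
Interference Suspension Credit: +645 days → 25 March 2040.
Marketing Approval Extension: 1115 days (within the 1728-day cap) → +1115 days → 14 April 2043.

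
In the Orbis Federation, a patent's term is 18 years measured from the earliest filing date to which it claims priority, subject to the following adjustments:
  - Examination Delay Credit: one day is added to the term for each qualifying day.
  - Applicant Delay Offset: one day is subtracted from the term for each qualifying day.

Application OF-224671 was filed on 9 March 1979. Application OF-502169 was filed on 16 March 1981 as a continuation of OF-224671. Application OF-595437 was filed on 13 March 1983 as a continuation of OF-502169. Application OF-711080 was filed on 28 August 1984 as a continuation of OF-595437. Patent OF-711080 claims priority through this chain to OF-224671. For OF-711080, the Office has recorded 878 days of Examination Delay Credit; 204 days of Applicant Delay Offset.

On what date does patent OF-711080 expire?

1999-01-12

Earliest priority filing: 9 March 1979.
Base term: 9 March 1979 + 18 years → 9 March 1997.
Examination Delay Credit: +878 days → 4 August 1999.
Applicant Delay Offset: −204 days → 12 January 1999.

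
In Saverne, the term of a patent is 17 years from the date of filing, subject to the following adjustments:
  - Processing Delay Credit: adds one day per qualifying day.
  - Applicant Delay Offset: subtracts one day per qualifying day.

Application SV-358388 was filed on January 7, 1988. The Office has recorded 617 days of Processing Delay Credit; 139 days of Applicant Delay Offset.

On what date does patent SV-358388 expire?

2006-04-30

Base term: filing date + 17 years → 7 January 2005.
Processing Delay Credit: +617 days → 16 September 2006.
Applicant Delay Offset: −139 days → 30 April 2006.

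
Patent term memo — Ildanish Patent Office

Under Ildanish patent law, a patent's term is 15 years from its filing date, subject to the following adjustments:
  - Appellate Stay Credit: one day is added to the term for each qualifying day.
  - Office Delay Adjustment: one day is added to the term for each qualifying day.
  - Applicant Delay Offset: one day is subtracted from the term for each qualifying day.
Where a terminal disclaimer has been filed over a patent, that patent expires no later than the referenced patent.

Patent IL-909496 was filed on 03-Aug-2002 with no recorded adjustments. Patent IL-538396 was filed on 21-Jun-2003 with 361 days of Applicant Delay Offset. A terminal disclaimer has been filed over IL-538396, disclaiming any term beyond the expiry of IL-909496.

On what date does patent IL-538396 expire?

Natural term of IL-538396:
  Base: filing + 15 years → 21 June 2018.
  Applicant Delay Offset: −361 days → 25 June 2017.
Expiry of referenced patent IL-909496:
  Base: filing + 15 years → 3 August 2017.
Terminal disclaimer: IL-538396 expires on the earlier of 25 June 2017 and 3 August 2017.

June 25, 2017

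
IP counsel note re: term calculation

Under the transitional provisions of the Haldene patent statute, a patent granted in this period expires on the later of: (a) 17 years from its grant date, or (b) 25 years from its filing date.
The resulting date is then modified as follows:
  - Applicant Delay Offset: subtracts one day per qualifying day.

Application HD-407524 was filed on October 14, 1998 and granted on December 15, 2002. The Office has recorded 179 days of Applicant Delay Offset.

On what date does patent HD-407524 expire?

2023-04-18

(a) grant + 17 years → 15 December 2019.
(b) filing + 25 years → 14 October 2023.
Later of the two: 14 October 2023.
Applicant Delay Offset: −179 days → 18 April 2023.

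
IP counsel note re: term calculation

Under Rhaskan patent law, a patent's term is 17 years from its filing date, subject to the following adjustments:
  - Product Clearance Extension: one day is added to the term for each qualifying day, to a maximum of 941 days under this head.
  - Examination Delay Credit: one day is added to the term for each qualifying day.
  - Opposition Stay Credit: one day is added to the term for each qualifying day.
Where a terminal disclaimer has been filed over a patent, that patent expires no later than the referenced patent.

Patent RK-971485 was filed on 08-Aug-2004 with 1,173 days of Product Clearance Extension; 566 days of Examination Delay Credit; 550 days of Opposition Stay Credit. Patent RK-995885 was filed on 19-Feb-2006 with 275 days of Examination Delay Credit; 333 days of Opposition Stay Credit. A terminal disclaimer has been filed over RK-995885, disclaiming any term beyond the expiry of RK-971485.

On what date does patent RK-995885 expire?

Natural term of RK-995885:
  Base: filing + 17 years → 19 February 2023.
  Examination Delay Credit: +275 days → 21 November 2023.
  Opposition Stay Credit: +333 days → 19 October 2024.
Expiry of referenced patent RK-971485:
  Base: filing + 17 years → 8 August 2021.
  Product Clearance Extension: 1173 days claimed exceeds the 941-day cap, so +941 days → 6 March 2024.
  Examination Delay Credit: +566 days → 23 September 2025.
  Opposition Stay Credit: +550 days → 27 March 2027.
Terminal disclaimer: RK-995885 expires on the earlier of 19 October 2024 and 27 March 2027.

October 19, 2024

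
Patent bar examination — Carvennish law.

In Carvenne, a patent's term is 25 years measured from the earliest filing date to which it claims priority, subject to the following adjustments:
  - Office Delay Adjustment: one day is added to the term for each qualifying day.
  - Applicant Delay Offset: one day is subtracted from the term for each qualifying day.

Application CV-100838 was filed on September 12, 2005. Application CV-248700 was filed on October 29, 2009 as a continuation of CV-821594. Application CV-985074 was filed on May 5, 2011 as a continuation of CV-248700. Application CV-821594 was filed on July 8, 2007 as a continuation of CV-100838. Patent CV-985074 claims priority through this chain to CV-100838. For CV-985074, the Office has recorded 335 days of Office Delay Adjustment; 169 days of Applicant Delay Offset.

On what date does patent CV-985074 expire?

2031-02-25

Earliest priority filing: 12 September 2005.
Base term: 12 September 2005 + 25 years → 12 September 2030.
Office Delay Adjustment: +335 days → 13 August 2031.
Applicant Delay Offset: −169 days → 25 February 2031.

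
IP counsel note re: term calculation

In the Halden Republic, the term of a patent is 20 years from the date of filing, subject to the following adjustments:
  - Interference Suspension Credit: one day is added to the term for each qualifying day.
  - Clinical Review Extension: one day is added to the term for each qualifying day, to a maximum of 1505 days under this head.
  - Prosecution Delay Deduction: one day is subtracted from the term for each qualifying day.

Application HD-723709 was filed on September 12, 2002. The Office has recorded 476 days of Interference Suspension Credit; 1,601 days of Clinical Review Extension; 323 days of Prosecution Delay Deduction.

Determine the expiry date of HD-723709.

Base term: filing date + 20 years → 12 September 2022.
Interference Suspension Credit: +476 days → 1 January 2024.
Clinical Review Extension: 1601 days claimed exceeds the 1505-day cap, so +1505 days → 14 February 2028.
Prosecution Delay Deduction: −323 days → 28 March 2027.

2027-03-28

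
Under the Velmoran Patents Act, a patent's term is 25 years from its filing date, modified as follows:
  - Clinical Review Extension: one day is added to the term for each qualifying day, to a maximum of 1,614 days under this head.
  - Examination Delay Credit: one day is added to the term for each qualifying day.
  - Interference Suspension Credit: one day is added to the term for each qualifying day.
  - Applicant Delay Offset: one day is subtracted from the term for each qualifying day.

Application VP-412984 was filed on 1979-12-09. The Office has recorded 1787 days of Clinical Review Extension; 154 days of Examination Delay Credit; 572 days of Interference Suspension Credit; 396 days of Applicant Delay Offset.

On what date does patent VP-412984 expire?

April 6, 2010

Base term: filing date + 25 years → 9 December 2004.
Clinical Review Extension: 1787 days claimed exceeds the 1614-day cap, so +1614 days → 11 May 2009.
Examination Delay Credit: +154 days → 12 October 2009.
Interference Suspension Credit: +572 days → 7 May 2011.
Applicant Delay Offset: −396 days → 6 April 2010.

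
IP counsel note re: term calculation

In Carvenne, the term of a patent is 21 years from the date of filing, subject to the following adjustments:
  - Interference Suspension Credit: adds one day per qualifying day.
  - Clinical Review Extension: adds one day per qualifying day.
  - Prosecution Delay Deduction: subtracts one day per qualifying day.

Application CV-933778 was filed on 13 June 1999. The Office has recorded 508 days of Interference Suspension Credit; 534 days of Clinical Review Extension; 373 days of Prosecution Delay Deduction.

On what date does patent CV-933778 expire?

Base term: filing date + 21 years → 13 June 2020.
Interference Suspension Credit: +508 days → 3 November 2021.
Clinical Review Extension: +534 days → 21 April 2023.
Prosecution Delay Deduction: −373 days → 13 April 2022.

April 13, 2022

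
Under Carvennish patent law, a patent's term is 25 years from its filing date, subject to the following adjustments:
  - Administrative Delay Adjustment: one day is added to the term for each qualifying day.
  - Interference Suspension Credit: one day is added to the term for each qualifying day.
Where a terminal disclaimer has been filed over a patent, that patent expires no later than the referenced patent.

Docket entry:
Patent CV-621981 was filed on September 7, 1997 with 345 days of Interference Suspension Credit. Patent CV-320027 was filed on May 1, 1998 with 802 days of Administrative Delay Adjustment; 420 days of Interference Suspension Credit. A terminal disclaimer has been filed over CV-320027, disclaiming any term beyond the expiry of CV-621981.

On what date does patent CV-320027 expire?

2023-08-18

Natural term of CV-320027:
  Base: filing + 25 years → 1 May 2023.
  Administrative Delay Adjustment: +802 days → 11 July 2025.
  Interference Suspension Credit: +420 days → 4 September 2026.
Expiry of referenced patent CV-621981:
  Base: filing + 25 years → 7 September 2022.
  Interference Suspension Credit: +345 days → 18 August 2023.
Terminal disclaimer: CV-320027 expires on the earlier of 4 September 2026 and 18 August 2023.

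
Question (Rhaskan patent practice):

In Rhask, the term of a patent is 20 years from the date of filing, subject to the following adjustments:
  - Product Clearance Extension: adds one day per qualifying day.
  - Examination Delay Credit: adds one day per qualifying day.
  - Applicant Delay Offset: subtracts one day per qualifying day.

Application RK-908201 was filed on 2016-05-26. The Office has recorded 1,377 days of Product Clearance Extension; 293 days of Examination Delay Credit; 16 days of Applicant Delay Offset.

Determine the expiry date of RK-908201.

December 5, 2040

Base term: filing date + 20 years → 26 May 2036.
Product Clearance Extension: +1377 days → 3 March 2040.
Examination Delay Credit: +293 days → 21 December 2040.
Applicant Delay Offset: −16 days → 5 December 2040.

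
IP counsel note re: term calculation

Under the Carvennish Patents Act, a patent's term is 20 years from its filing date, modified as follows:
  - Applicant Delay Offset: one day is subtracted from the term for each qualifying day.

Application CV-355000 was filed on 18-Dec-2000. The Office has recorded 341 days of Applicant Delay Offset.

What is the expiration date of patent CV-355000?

January 12, 2020

Base term: filing date + 20 years → 18 December 2020.
Applicant Delay Offset: −341 days → 12 January 2020.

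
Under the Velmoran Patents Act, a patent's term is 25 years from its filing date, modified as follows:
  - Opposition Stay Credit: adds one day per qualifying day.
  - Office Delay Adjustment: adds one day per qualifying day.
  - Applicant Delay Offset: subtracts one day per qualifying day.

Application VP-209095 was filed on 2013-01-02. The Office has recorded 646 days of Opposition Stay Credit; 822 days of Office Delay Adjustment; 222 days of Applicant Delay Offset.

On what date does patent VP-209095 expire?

Base term: filing date + 25 years → 2 January 2038.
Opposition Stay Credit: +646 days → 10 October 2039.
Office Delay Adjustment: +822 days → 9 January 2042.
Applicant Delay Offset: −222 days → 1 June 2041.

2041-06-01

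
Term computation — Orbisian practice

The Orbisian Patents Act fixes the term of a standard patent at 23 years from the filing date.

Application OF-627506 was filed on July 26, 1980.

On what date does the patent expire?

Filing date + 23 years → 26 July 2003.

2003-07-26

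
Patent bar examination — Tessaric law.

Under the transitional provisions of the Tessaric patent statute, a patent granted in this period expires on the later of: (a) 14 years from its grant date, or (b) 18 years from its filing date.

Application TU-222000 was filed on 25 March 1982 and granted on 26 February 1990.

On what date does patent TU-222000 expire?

2004-02-26

(a) grant + 14 years → 26 February 2004.
(b) filing + 18 years → 25 March 2000.
Later of the two: 26 February 2004.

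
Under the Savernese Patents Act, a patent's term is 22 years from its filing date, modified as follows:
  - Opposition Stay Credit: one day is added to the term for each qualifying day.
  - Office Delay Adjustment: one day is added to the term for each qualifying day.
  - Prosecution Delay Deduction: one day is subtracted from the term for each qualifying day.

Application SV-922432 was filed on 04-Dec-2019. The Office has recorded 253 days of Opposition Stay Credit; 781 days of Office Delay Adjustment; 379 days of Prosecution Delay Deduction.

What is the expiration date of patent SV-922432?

2043-09-20

Base term: filing date + 22 years → 4 December 2041.
Opposition Stay Credit: +253 days → 14 August 2042.
Office Delay Adjustment: +781 days → 3 October 2044.
Prosecution Delay Deduction: −379 days → 20 September 2043.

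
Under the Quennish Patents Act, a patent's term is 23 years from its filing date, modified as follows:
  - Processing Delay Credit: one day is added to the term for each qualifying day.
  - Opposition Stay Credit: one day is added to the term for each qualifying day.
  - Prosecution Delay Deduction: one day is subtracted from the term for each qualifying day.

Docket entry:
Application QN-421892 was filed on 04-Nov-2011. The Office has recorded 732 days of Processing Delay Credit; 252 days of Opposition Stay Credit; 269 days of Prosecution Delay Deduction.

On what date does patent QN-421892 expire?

Base term: filing date + 23 years → 4 November 2034.
Processing Delay Credit: +732 days → 5 November 2036.
Opposition Stay Credit: +252 days → 15 July 2037.
Prosecution Delay Deduction: −269 days → 19 October 2036.

2036-10-19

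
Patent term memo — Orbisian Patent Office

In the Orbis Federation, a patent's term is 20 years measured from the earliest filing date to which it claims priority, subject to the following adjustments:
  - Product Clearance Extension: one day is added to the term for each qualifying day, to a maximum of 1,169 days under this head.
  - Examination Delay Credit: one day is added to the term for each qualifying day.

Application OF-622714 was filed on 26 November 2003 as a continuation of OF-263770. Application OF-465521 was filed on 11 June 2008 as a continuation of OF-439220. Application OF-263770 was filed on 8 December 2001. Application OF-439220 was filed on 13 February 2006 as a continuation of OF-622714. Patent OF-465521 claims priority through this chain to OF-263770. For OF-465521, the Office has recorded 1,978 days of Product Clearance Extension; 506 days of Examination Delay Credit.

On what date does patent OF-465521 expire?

Earliest priority filing: 8 December 2001.
Base term: 8 December 2001 + 20 years → 8 December 2021.
Product Clearance Extension: 1978 days claimed exceeds the 1169-day cap, so +1169 days → 19 February 2025.
Examination Delay Credit: +506 days → 10 July 2026.

2026-07-10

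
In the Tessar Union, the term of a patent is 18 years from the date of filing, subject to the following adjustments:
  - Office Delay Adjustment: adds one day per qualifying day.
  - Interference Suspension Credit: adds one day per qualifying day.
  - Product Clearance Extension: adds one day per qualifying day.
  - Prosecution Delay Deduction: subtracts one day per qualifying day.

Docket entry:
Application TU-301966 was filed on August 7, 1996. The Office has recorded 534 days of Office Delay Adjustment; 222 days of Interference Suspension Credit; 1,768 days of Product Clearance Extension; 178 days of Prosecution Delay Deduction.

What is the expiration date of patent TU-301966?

Base term: filing date + 18 years → 7 August 2014.
Office Delay Adjustment: +534 days → 23 January 2016.
Interference Suspension Credit: +222 days → 1 September 2016.
Product Clearance Extension: +1768 days → 5 July 2021.
Prosecution Delay Deduction: −178 days → 8 January 2021.

January 8, 2021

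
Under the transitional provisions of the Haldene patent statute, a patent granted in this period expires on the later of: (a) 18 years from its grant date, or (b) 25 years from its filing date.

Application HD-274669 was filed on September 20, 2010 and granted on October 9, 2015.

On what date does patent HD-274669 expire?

(a) grant + 18 years → 9 October 2033.
(b) filing + 25 years → 20 September 2035.
Later of the two: 20 September 2035.

2035-09-20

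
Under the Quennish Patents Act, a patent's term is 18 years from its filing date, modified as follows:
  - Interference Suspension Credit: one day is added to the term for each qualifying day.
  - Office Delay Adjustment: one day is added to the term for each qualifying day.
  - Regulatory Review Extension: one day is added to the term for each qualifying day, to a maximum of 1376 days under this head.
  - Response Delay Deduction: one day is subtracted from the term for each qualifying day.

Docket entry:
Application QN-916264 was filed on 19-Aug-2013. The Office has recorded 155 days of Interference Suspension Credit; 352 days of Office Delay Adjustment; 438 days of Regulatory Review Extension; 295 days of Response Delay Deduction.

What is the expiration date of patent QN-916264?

May 30, 2033

Base term: filing date + 18 years → 19 August 2031.
Interference Suspension Credit: +155 days → 21 January 2032.
Office Delay Adjustment: +352 days → 7 January 2033.
Regulatory Review Extension: 438 days (within the 1376-day cap) → +438 days → 21 March 2034.
Response Delay Deduction: −295 days → 30 May 2033.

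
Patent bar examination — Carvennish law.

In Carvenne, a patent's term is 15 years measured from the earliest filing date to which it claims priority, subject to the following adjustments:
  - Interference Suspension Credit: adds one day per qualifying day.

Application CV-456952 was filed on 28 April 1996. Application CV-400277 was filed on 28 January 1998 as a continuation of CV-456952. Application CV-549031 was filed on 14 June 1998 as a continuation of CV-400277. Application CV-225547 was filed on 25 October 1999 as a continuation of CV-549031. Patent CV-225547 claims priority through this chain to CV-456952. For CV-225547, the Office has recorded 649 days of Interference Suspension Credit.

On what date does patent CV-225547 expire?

February 5, 2013

Earliest priority filing: 28 April 1996.
Base term: 28 April 1996 + 15 years → 28 April 2011.
Interference Suspension Credit: +649 days → 5 February 2013.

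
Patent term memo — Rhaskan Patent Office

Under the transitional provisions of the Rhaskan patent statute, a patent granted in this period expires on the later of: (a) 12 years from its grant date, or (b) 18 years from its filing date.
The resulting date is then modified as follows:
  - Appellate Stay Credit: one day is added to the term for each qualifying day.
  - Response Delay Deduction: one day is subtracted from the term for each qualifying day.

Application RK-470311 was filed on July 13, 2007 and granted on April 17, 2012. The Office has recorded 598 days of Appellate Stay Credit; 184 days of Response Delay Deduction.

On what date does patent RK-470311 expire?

(a) grant + 12 years → 17 April 2024.
(b) filing + 18 years → 13 July 2025.
Later of the two: 13 July 2025.
Appellate Stay Credit: +598 days → 3 March 2027.
Response Delay Deduction: −184 days → 31 August 2026.

August 31, 2026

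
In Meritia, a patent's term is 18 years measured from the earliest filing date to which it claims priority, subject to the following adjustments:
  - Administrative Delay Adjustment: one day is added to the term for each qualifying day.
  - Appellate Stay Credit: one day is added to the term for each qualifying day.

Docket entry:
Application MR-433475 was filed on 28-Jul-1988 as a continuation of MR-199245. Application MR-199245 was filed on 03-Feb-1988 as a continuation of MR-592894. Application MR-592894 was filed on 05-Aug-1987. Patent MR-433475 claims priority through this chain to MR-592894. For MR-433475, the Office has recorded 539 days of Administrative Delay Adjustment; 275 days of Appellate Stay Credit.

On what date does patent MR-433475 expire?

Earliest priority filing: 5 August 1987.
Base term: 5 August 1987 + 18 years → 5 August 2005.
Administrative Delay Adjustment: +539 days → 26 January 2007.
Appellate Stay Credit: +275 days → 28 October 2007.

October 28, 2007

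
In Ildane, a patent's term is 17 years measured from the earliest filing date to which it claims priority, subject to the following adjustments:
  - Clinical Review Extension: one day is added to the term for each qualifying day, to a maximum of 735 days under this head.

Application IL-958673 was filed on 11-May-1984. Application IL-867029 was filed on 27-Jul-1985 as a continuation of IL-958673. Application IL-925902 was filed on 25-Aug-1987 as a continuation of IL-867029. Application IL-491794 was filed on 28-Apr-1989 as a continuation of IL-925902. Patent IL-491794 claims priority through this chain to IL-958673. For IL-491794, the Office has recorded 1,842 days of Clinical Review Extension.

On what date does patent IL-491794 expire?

2003-05-16

Earliest priority filing: 11 May 1984.
Base term: 11 May 1984 + 17 years → 11 May 2001.
Clinical Review Extension: 1842 days claimed exceeds the 735-day cap, so +735 days → 16 May 2003.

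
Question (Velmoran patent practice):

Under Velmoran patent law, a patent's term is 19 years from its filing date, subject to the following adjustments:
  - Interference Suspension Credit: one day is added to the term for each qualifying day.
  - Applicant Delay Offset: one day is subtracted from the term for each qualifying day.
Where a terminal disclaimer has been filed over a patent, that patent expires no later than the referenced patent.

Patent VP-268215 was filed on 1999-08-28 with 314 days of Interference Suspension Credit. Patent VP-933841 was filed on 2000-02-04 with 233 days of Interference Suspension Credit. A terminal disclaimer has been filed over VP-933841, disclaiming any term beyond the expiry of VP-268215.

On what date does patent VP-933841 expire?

July 8, 2019

Natural term of VP-933841:
  Base: filing + 19 years → 4 February 2019.
  Interference Suspension Credit: +233 days → 25 September 2019.
Expiry of referenced patent VP-268215:
  Base: filing + 19 years → 28 August 2018.
  Interference Suspension Credit: +314 days → 8 July 2019.
Terminal disclaimer: VP-933841 expires on the earlier of 25 September 2019 and 8 July 2019.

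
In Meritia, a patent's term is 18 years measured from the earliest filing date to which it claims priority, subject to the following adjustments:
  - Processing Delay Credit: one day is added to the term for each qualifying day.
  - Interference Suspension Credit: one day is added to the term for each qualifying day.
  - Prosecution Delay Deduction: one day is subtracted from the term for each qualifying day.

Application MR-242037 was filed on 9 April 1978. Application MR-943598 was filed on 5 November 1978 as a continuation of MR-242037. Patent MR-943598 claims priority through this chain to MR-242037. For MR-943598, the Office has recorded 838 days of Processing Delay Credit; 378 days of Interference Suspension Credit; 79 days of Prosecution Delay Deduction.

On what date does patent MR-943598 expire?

1999-05-21

Earliest priority filing: 9 April 1978.
Base term: 9 April 1978 + 18 years → 9 April 1996.
Processing Delay Credit: +838 days → 26 July 1998.
Interference Suspension Credit: +378 days → 8 August 1999.
Prosecution Delay Deduction: −79 days → 21 May 1999.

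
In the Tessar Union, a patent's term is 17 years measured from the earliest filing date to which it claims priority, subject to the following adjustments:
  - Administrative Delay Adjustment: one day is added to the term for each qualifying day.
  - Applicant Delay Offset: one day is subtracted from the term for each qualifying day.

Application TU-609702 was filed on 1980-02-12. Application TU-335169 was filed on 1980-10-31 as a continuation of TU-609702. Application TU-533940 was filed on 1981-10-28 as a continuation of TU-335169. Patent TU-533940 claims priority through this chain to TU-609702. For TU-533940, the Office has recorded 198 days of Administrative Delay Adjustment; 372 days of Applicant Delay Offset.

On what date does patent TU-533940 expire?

Earliest priority filing: 12 February 1980.
Base term: 12 February 1980 + 17 years → 12 February 1997.
Administrative Delay Adjustment: +198 days → 29 August 1997.
Applicant Delay Offset: −372 days → 22 August 1996.

1996-08-22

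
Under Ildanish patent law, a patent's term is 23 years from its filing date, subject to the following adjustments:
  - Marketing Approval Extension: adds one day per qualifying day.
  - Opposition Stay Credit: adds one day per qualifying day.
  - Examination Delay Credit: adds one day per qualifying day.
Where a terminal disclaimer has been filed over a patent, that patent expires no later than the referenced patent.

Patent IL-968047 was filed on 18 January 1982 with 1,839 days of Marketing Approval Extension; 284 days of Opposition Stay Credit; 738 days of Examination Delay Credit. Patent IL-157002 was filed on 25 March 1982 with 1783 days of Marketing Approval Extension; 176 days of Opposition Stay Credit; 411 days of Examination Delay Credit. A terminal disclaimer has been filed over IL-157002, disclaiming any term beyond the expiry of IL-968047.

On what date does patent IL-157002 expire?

September 20, 2011

Natural term of IL-157002:
  Base: filing + 23 years → 25 March 2005.
  Marketing Approval Extension: +1783 days → 10 February 2010.
  Opposition Stay Credit: +176 days → 5 August 2010.
  Examination Delay Credit: +411 days → 20 September 2011.
Expiry of referenced patent IL-968047:
  Base: filing + 23 years → 18 January 2005.
  Marketing Approval Extension: +1839 days → 31 January 2010.
  Opposition Stay Credit: +284 days → 11 November 2010.
  Examination Delay Credit: +738 days → 18 November 2012.
Terminal disclaimer: IL-157002 expires on the earlier of 20 September 2011 and 18 November 2012.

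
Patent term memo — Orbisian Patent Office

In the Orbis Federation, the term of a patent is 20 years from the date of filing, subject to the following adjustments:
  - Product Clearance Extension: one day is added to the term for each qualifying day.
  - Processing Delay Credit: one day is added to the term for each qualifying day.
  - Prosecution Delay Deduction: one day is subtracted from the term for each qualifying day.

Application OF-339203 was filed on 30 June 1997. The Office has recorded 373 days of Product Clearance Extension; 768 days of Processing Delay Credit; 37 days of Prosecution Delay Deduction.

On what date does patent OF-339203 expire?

Base term: filing date + 20 years → 30 June 2017.
Product Clearance Extension: +373 days → 8 July 2018.
Processing Delay Credit: +768 days → 14 August 2020.
Prosecution Delay Deduction: −37 days → 8 July 2020.

July 8, 2020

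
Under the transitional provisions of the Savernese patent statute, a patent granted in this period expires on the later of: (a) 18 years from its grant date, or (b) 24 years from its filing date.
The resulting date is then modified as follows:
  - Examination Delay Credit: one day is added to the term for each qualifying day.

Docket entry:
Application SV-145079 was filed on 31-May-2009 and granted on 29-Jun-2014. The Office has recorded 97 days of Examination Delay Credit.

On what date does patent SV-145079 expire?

(a) grant + 18 years → 29 June 2032.
(b) filing + 24 years → 31 May 2033.
Later of the two: 31 May 2033.
Examination Delay Credit: +97 days → 5 September 2033.

2033-09-05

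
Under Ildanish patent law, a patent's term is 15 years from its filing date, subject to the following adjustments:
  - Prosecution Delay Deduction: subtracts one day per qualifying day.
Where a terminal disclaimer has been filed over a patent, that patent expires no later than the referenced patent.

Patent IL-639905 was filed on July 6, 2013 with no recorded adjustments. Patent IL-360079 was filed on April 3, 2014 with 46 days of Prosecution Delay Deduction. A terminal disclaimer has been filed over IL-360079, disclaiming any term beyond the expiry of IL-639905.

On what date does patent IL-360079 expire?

July 6, 2028

Natural term of IL-360079:
  Base: filing + 15 years → 3 April 2029.
  Prosecution Delay Deduction: −46 days → 16 February 2029.
Expiry of referenced patent IL-639905:
  Base: filing + 15 years → 6 July 2028.
Terminal disclaimer: IL-360079 expires on the earlier of 16 February 2029 and 6 July 2028.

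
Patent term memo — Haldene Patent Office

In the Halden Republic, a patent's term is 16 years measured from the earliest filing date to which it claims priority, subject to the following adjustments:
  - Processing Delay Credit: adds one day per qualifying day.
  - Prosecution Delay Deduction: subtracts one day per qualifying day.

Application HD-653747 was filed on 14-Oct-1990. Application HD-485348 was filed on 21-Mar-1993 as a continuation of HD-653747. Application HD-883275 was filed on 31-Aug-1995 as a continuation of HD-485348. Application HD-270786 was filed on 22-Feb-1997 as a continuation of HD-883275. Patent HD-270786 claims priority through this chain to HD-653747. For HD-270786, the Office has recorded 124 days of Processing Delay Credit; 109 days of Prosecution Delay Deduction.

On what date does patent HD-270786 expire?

Earliest priority filing: 14 October 1990.
Base term: 14 October 1990 + 16 years → 14 October 2006.
Processing Delay Credit: +124 days → 15 February 2007.
Prosecution Delay Deduction: −109 days → 29 October 2006.

2006-10-29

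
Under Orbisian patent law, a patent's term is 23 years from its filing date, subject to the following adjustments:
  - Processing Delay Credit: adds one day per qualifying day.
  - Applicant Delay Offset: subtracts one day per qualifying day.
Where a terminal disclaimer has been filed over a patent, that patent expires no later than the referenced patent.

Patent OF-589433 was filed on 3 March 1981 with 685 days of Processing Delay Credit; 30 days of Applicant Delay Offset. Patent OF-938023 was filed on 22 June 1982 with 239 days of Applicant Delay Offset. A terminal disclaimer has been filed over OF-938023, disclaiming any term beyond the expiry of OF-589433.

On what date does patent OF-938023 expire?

Natural term of OF-938023:
  Base: filing + 23 years → 22 June 2005.
  Applicant Delay Offset: −239 days → 26 October 2004.
Expiry of referenced patent OF-589433:
  Base: filing + 23 years → 3 March 2004.
  Processing Delay Credit: +685 days → 17 January 2006.
  Applicant Delay Offset: −30 days → 18 December 2005.
Terminal disclaimer: OF-938023 expires on the earlier of 26 October 2004 and 18 December 2005.

October 26, 2004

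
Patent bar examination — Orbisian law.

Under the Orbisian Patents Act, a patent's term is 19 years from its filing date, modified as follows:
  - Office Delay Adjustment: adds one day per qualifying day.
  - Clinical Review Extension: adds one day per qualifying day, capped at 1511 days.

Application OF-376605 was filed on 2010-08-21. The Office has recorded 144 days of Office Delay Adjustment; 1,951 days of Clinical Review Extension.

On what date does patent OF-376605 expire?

2034-03-03

Base term: filing date + 19 years → 21 August 2029.
Office Delay Adjustment: +144 days → 12 January 2030.
Clinical Review Extension: 1951 days claimed exceeds the 1511-day cap, so +1511 days → 3 March 2034.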